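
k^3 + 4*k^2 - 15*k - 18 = (k - 3)*(k + 1)*(k + 6)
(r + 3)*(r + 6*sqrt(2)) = r^2 + 3*r + 6*sqrt(2)*r + 18*sqrt(2)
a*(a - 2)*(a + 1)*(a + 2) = a^4 + a^3 - 4*a^2 - 4*a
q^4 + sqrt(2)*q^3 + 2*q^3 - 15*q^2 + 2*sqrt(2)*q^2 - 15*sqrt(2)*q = q*(q - 3)*(q + 5)*(q + sqrt(2))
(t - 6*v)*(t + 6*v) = t^2 - 36*v^2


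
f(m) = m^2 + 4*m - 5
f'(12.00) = 28.00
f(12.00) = 187.00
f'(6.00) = 16.00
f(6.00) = 55.00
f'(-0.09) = 3.82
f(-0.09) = -5.35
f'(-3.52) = -3.04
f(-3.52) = -6.69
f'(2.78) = 9.56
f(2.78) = 13.85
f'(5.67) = 15.34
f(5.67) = 49.83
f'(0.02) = 4.04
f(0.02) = -4.92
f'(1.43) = 6.86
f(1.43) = 2.76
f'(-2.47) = -0.94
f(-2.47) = -8.78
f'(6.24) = 16.48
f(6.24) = 58.90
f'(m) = 2*m + 4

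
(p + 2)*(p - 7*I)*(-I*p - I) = -I*p^3 - 7*p^2 - 3*I*p^2 - 21*p - 2*I*p - 14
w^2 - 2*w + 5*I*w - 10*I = (w - 2)*(w + 5*I)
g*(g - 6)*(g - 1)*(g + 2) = g^4 - 5*g^3 - 8*g^2 + 12*g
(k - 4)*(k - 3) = k^2 - 7*k + 12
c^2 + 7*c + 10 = (c + 2)*(c + 5)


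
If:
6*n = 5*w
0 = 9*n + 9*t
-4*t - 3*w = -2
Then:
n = -5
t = 5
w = -6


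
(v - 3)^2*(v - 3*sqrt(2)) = v^3 - 6*v^2 - 3*sqrt(2)*v^2 + 9*v + 18*sqrt(2)*v - 27*sqrt(2)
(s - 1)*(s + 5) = s^2 + 4*s - 5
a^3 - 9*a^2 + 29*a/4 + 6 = (a - 8)*(a - 3/2)*(a + 1/2)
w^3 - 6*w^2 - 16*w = w*(w - 8)*(w + 2)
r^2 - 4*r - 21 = (r - 7)*(r + 3)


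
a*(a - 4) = a^2 - 4*a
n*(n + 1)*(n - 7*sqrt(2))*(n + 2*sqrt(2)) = n^4 - 5*sqrt(2)*n^3 + n^3 - 28*n^2 - 5*sqrt(2)*n^2 - 28*n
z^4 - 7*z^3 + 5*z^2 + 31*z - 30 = (z - 5)*(z - 3)*(z - 1)*(z + 2)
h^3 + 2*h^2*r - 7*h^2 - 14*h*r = h*(h - 7)*(h + 2*r)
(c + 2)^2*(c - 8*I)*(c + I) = c^4 + 4*c^3 - 7*I*c^3 + 12*c^2 - 28*I*c^2 + 32*c - 28*I*c + 32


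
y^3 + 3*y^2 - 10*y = y*(y - 2)*(y + 5)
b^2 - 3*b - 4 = (b - 4)*(b + 1)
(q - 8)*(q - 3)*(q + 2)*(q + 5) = q^4 - 4*q^3 - 43*q^2 + 58*q + 240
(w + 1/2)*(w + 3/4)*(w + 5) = w^3 + 25*w^2/4 + 53*w/8 + 15/8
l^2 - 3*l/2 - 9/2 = (l - 3)*(l + 3/2)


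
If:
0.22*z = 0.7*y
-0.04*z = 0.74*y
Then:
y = 0.00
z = 0.00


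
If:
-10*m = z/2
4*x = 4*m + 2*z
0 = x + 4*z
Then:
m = 0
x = 0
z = 0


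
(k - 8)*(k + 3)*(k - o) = k^3 - k^2*o - 5*k^2 + 5*k*o - 24*k + 24*o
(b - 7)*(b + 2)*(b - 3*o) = b^3 - 3*b^2*o - 5*b^2 + 15*b*o - 14*b + 42*o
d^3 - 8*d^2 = d^2*(d - 8)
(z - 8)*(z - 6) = z^2 - 14*z + 48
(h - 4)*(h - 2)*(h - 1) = h^3 - 7*h^2 + 14*h - 8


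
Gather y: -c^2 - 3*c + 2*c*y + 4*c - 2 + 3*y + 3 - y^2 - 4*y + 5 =-c^2 + c - y^2 + y*(2*c - 1) + 6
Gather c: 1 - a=1 - a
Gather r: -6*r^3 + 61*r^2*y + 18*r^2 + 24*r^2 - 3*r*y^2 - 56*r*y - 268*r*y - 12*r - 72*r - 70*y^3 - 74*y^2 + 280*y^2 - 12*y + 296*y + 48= -6*r^3 + r^2*(61*y + 42) + r*(-3*y^2 - 324*y - 84) - 70*y^3 + 206*y^2 + 284*y + 48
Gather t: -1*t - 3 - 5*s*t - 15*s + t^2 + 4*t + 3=-15*s + t^2 + t*(3 - 5*s)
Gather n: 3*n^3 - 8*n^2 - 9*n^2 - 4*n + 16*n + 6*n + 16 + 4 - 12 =3*n^3 - 17*n^2 + 18*n + 8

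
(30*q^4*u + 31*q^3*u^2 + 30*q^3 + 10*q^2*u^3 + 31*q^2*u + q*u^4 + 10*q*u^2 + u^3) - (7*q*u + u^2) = 30*q^4*u + 31*q^3*u^2 + 30*q^3 + 10*q^2*u^3 + 31*q^2*u + q*u^4 + 10*q*u^2 - 7*q*u + u^3 - u^2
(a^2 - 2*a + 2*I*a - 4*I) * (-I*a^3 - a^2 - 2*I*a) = -I*a^5 + a^4 + 2*I*a^4 - 2*a^3 - 4*I*a^3 + 4*a^2 + 8*I*a^2 - 8*a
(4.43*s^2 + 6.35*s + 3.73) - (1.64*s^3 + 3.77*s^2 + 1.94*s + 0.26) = -1.64*s^3 + 0.66*s^2 + 4.41*s + 3.47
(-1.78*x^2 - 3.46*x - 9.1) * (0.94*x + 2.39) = -1.6732*x^3 - 7.5066*x^2 - 16.8234*x - 21.749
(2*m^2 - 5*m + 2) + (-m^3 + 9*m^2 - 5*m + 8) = -m^3 + 11*m^2 - 10*m + 10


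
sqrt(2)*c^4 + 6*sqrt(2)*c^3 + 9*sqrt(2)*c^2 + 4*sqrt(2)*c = c*(c + 1)*(c + 4)*(sqrt(2)*c + sqrt(2))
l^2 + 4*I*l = l*(l + 4*I)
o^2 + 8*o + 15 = (o + 3)*(o + 5)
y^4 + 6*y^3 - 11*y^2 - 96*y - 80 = (y - 4)*(y + 1)*(y + 4)*(y + 5)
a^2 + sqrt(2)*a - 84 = (a - 6*sqrt(2))*(a + 7*sqrt(2))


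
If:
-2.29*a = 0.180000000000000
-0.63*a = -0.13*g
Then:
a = -0.08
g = -0.38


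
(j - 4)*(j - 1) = j^2 - 5*j + 4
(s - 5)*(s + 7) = s^2 + 2*s - 35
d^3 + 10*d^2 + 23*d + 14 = (d + 1)*(d + 2)*(d + 7)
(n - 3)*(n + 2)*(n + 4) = n^3 + 3*n^2 - 10*n - 24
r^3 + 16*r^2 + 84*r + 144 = (r + 4)*(r + 6)^2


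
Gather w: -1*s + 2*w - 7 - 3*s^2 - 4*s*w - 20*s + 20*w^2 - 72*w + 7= -3*s^2 - 21*s + 20*w^2 + w*(-4*s - 70)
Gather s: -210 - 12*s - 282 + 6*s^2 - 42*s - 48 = 6*s^2 - 54*s - 540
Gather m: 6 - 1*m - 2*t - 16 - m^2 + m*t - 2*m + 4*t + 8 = -m^2 + m*(t - 3) + 2*t - 2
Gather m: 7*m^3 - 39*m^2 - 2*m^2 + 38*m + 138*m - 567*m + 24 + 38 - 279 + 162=7*m^3 - 41*m^2 - 391*m - 55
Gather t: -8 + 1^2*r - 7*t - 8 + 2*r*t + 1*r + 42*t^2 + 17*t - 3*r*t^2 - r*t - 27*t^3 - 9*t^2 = 2*r - 27*t^3 + t^2*(33 - 3*r) + t*(r + 10) - 16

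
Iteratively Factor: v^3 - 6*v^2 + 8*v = (v - 4)*(v^2 - 2*v) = (v - 4)*(v - 2)*(v)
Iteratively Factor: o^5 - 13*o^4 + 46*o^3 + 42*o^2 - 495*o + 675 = (o + 3)*(o^4 - 16*o^3 + 94*o^2 - 240*o + 225) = (o - 3)*(o + 3)*(o^3 - 13*o^2 + 55*o - 75) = (o - 5)*(o - 3)*(o + 3)*(o^2 - 8*o + 15) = (o - 5)*(o - 3)^2*(o + 3)*(o - 5)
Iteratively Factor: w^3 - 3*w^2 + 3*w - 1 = (w - 1)*(w^2 - 2*w + 1) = (w - 1)^2*(w - 1)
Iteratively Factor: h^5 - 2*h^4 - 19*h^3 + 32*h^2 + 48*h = (h - 4)*(h^4 + 2*h^3 - 11*h^2 - 12*h) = (h - 4)*(h + 4)*(h^3 - 2*h^2 - 3*h) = h*(h - 4)*(h + 4)*(h^2 - 2*h - 3) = h*(h - 4)*(h + 1)*(h + 4)*(h - 3)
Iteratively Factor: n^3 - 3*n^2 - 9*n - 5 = (n + 1)*(n^2 - 4*n - 5) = (n + 1)^2*(n - 5)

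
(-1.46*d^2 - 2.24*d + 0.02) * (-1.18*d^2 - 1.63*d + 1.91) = 1.7228*d^4 + 5.023*d^3 + 0.839*d^2 - 4.311*d + 0.0382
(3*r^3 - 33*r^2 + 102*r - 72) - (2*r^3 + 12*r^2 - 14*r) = r^3 - 45*r^2 + 116*r - 72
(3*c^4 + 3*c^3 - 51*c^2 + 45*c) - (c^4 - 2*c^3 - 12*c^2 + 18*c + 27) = 2*c^4 + 5*c^3 - 39*c^2 + 27*c - 27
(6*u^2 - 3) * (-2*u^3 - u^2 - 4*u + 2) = -12*u^5 - 6*u^4 - 18*u^3 + 15*u^2 + 12*u - 6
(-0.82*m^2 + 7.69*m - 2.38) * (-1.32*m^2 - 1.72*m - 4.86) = 1.0824*m^4 - 8.7404*m^3 - 6.1*m^2 - 33.2798*m + 11.5668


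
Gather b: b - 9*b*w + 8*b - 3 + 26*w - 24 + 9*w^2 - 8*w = b*(9 - 9*w) + 9*w^2 + 18*w - 27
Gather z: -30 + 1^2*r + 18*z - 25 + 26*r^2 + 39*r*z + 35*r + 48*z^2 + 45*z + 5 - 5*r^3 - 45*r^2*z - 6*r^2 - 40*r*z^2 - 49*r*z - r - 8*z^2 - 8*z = -5*r^3 + 20*r^2 + 35*r + z^2*(40 - 40*r) + z*(-45*r^2 - 10*r + 55) - 50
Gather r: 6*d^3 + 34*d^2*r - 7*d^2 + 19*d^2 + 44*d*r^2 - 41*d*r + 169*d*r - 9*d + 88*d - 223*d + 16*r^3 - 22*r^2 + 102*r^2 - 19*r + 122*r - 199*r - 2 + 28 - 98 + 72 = 6*d^3 + 12*d^2 - 144*d + 16*r^3 + r^2*(44*d + 80) + r*(34*d^2 + 128*d - 96)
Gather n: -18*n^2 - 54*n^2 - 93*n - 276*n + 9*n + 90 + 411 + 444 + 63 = -72*n^2 - 360*n + 1008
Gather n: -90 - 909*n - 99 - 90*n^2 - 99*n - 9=-90*n^2 - 1008*n - 198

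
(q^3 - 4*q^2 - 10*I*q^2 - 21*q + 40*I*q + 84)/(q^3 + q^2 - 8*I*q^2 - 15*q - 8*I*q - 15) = (q^2 - q*(4 + 7*I) + 28*I)/(q^2 + q*(1 - 5*I) - 5*I)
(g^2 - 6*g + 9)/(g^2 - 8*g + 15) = (g - 3)/(g - 5)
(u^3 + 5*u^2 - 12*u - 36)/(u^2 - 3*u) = u + 8 + 12/u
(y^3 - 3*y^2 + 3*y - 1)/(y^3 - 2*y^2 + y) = (y - 1)/y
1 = 1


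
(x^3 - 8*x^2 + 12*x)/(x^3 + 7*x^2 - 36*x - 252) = x*(x - 2)/(x^2 + 13*x + 42)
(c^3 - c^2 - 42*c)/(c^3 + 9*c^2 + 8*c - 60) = c*(c - 7)/(c^2 + 3*c - 10)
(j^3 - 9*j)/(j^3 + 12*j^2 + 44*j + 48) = j*(j^2 - 9)/(j^3 + 12*j^2 + 44*j + 48)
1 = 1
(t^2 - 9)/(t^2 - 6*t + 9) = (t + 3)/(t - 3)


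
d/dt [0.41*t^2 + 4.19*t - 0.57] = 0.82*t + 4.19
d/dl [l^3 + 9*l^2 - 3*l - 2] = 3*l^2 + 18*l - 3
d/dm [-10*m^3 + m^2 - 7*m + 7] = -30*m^2 + 2*m - 7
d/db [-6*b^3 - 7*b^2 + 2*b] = -18*b^2 - 14*b + 2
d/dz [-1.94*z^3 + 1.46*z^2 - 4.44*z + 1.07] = -5.82*z^2 + 2.92*z - 4.44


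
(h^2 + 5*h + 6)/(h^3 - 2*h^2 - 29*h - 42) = 1/(h - 7)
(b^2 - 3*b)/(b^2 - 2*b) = (b - 3)/(b - 2)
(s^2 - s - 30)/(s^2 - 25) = (s - 6)/(s - 5)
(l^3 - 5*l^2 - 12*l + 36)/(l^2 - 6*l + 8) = (l^2 - 3*l - 18)/(l - 4)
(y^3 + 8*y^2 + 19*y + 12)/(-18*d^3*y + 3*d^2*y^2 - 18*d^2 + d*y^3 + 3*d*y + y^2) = (y^3 + 8*y^2 + 19*y + 12)/(-18*d^3*y + 3*d^2*y^2 - 18*d^2 + d*y^3 + 3*d*y + y^2)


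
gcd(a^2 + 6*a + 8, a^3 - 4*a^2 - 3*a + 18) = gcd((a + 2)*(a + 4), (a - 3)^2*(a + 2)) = a + 2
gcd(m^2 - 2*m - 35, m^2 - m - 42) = m - 7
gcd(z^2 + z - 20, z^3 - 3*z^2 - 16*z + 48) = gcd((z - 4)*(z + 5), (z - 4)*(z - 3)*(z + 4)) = z - 4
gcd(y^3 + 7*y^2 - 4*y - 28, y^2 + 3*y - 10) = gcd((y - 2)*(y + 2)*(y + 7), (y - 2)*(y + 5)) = y - 2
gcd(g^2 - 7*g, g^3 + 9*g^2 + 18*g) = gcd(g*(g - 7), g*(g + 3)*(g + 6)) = g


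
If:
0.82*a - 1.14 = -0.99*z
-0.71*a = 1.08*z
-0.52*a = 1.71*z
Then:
No Solution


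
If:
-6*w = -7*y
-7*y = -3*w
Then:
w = 0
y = 0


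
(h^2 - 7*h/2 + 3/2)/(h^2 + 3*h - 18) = (h - 1/2)/(h + 6)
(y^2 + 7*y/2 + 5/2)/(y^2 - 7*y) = (2*y^2 + 7*y + 5)/(2*y*(y - 7))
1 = 1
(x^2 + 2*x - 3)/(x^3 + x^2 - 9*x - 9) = (x - 1)/(x^2 - 2*x - 3)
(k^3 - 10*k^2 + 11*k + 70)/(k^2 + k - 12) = (k^3 - 10*k^2 + 11*k + 70)/(k^2 + k - 12)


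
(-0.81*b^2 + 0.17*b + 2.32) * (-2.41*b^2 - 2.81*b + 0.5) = 1.9521*b^4 + 1.8664*b^3 - 6.4739*b^2 - 6.4342*b + 1.16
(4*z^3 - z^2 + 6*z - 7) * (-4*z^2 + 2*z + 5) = -16*z^5 + 12*z^4 - 6*z^3 + 35*z^2 + 16*z - 35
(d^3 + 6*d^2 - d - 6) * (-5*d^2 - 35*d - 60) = -5*d^5 - 65*d^4 - 265*d^3 - 295*d^2 + 270*d + 360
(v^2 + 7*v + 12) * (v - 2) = v^3 + 5*v^2 - 2*v - 24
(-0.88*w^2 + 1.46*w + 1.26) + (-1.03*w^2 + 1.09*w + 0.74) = -1.91*w^2 + 2.55*w + 2.0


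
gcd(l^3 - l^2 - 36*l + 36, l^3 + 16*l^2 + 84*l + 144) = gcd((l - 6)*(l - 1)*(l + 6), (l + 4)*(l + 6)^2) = l + 6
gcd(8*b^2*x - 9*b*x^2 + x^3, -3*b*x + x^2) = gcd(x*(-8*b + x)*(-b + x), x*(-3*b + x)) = x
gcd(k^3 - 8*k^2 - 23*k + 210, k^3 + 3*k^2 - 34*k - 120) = k^2 - k - 30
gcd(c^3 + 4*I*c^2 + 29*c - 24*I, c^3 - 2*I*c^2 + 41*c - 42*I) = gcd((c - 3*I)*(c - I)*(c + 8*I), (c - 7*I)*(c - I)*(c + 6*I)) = c - I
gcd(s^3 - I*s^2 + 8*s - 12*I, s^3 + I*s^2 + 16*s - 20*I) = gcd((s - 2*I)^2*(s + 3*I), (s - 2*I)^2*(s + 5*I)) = s^2 - 4*I*s - 4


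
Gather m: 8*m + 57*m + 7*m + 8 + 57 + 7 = 72*m + 72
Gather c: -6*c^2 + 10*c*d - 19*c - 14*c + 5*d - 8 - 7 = -6*c^2 + c*(10*d - 33) + 5*d - 15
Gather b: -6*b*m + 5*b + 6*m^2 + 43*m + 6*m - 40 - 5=b*(5 - 6*m) + 6*m^2 + 49*m - 45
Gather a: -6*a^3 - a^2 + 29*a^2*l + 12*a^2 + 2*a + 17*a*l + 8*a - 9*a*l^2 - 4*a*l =-6*a^3 + a^2*(29*l + 11) + a*(-9*l^2 + 13*l + 10)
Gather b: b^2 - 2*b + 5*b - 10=b^2 + 3*b - 10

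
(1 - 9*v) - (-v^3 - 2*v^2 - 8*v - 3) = v^3 + 2*v^2 - v + 4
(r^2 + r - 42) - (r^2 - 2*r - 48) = 3*r + 6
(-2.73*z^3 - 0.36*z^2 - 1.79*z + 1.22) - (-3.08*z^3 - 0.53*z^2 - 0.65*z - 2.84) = 0.35*z^3 + 0.17*z^2 - 1.14*z + 4.06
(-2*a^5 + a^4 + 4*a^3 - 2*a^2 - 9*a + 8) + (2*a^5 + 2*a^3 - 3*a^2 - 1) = a^4 + 6*a^3 - 5*a^2 - 9*a + 7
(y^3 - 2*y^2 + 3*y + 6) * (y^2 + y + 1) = y^5 - y^4 + 2*y^3 + 7*y^2 + 9*y + 6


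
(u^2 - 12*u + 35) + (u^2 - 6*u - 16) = 2*u^2 - 18*u + 19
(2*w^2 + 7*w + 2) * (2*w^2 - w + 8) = 4*w^4 + 12*w^3 + 13*w^2 + 54*w + 16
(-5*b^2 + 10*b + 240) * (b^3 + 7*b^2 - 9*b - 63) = -5*b^5 - 25*b^4 + 355*b^3 + 1905*b^2 - 2790*b - 15120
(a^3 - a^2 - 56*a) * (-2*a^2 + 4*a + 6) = -2*a^5 + 6*a^4 + 114*a^3 - 230*a^2 - 336*a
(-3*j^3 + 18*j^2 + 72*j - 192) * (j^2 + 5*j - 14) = -3*j^5 + 3*j^4 + 204*j^3 - 84*j^2 - 1968*j + 2688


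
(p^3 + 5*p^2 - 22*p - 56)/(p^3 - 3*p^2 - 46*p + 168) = (p + 2)/(p - 6)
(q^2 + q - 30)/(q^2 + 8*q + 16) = (q^2 + q - 30)/(q^2 + 8*q + 16)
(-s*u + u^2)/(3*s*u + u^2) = (-s + u)/(3*s + u)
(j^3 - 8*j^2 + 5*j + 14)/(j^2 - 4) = (j^2 - 6*j - 7)/(j + 2)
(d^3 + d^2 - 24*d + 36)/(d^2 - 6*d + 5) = (d^3 + d^2 - 24*d + 36)/(d^2 - 6*d + 5)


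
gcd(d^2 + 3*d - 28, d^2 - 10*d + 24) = d - 4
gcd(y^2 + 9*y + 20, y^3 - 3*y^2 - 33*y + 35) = y + 5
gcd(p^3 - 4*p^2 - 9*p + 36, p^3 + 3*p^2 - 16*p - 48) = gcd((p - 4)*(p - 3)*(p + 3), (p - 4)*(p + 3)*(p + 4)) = p^2 - p - 12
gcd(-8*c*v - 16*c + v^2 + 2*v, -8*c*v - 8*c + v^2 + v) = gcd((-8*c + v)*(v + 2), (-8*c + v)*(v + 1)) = -8*c + v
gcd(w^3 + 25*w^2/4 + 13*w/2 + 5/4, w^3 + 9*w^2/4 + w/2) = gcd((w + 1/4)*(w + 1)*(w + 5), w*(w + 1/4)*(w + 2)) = w + 1/4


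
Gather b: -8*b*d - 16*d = -8*b*d - 16*d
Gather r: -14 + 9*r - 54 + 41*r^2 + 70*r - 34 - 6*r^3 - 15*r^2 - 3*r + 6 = -6*r^3 + 26*r^2 + 76*r - 96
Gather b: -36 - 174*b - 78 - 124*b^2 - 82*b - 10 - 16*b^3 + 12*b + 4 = -16*b^3 - 124*b^2 - 244*b - 120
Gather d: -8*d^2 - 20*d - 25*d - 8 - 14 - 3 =-8*d^2 - 45*d - 25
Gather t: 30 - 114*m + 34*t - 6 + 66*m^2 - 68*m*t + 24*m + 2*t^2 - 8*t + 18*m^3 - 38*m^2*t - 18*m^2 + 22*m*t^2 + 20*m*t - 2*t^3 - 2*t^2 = 18*m^3 + 48*m^2 + 22*m*t^2 - 90*m - 2*t^3 + t*(-38*m^2 - 48*m + 26) + 24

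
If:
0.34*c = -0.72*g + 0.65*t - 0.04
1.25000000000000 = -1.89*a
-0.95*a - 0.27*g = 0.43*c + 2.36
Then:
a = -0.66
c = -0.805785123966942*t - 5.67501858410949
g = 1.28328741965106*t + 2.62431433138504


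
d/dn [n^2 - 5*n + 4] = 2*n - 5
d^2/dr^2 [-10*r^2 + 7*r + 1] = -20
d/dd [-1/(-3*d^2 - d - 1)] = (-6*d - 1)/(3*d^2 + d + 1)^2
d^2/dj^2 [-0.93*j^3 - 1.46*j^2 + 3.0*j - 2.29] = -5.58*j - 2.92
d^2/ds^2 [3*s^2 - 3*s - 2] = 6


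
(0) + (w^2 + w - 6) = w^2 + w - 6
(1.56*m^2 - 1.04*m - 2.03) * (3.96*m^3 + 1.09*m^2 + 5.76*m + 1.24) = 6.1776*m^5 - 2.418*m^4 - 0.186799999999999*m^3 - 6.2687*m^2 - 12.9824*m - 2.5172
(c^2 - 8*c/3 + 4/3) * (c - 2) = c^3 - 14*c^2/3 + 20*c/3 - 8/3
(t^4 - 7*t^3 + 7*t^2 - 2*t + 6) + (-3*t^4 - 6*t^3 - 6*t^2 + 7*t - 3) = -2*t^4 - 13*t^3 + t^2 + 5*t + 3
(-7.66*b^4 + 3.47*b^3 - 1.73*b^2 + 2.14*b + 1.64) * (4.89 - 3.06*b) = 23.4396*b^5 - 48.0756*b^4 + 22.2621*b^3 - 15.0081*b^2 + 5.4462*b + 8.0196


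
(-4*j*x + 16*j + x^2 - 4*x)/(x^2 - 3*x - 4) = (-4*j + x)/(x + 1)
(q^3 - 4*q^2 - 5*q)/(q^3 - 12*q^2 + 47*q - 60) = q*(q + 1)/(q^2 - 7*q + 12)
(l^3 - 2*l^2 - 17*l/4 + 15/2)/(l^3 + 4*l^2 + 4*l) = (l^2 - 4*l + 15/4)/(l*(l + 2))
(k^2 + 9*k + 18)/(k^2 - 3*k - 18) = (k + 6)/(k - 6)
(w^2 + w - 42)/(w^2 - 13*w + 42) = (w + 7)/(w - 7)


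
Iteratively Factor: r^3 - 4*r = (r + 2)*(r^2 - 2*r) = (r - 2)*(r + 2)*(r)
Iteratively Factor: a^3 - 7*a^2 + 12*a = (a - 4)*(a^2 - 3*a) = a*(a - 4)*(a - 3)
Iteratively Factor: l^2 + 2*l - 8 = (l - 2)*(l + 4)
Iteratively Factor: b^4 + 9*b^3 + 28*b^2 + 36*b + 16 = (b + 4)*(b^3 + 5*b^2 + 8*b + 4) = (b + 2)*(b + 4)*(b^2 + 3*b + 2) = (b + 1)*(b + 2)*(b + 4)*(b + 2)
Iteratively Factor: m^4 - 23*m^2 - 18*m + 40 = (m - 1)*(m^3 + m^2 - 22*m - 40) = (m - 1)*(m + 4)*(m^2 - 3*m - 10) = (m - 5)*(m - 1)*(m + 4)*(m + 2)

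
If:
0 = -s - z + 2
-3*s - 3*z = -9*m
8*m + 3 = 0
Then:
No Solution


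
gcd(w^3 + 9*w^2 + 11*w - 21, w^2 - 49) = w + 7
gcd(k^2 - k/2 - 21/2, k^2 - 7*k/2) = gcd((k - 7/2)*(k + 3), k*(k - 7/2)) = k - 7/2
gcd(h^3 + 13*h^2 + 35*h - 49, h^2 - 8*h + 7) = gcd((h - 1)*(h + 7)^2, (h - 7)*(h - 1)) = h - 1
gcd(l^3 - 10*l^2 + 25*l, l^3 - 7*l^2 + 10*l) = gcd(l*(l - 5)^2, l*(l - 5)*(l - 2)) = l^2 - 5*l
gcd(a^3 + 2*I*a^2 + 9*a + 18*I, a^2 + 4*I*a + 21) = a - 3*I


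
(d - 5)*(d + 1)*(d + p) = d^3 + d^2*p - 4*d^2 - 4*d*p - 5*d - 5*p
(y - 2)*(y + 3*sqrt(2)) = y^2 - 2*y + 3*sqrt(2)*y - 6*sqrt(2)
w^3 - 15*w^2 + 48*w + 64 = (w - 8)^2*(w + 1)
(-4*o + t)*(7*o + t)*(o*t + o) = -28*o^3*t - 28*o^3 + 3*o^2*t^2 + 3*o^2*t + o*t^3 + o*t^2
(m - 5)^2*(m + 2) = m^3 - 8*m^2 + 5*m + 50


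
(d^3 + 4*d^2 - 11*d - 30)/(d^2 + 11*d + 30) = (d^2 - d - 6)/(d + 6)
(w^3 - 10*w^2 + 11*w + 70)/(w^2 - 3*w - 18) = (-w^3 + 10*w^2 - 11*w - 70)/(-w^2 + 3*w + 18)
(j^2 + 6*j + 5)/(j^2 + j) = (j + 5)/j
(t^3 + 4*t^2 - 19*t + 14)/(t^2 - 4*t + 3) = (t^2 + 5*t - 14)/(t - 3)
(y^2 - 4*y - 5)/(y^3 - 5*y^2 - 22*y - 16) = (y - 5)/(y^2 - 6*y - 16)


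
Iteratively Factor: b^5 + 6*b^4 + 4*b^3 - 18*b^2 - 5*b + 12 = (b + 3)*(b^4 + 3*b^3 - 5*b^2 - 3*b + 4) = (b - 1)*(b + 3)*(b^3 + 4*b^2 - b - 4) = (b - 1)^2*(b + 3)*(b^2 + 5*b + 4) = (b - 1)^2*(b + 3)*(b + 4)*(b + 1)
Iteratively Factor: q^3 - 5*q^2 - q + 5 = (q - 1)*(q^2 - 4*q - 5) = (q - 5)*(q - 1)*(q + 1)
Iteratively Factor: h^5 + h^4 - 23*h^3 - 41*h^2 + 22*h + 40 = (h - 1)*(h^4 + 2*h^3 - 21*h^2 - 62*h - 40) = (h - 1)*(h + 4)*(h^3 - 2*h^2 - 13*h - 10) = (h - 1)*(h + 1)*(h + 4)*(h^2 - 3*h - 10) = (h - 5)*(h - 1)*(h + 1)*(h + 4)*(h + 2)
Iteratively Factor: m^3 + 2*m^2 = (m)*(m^2 + 2*m) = m^2*(m + 2)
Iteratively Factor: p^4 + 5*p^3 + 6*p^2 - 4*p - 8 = (p + 2)*(p^3 + 3*p^2 - 4) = (p + 2)^2*(p^2 + p - 2) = (p + 2)^3*(p - 1)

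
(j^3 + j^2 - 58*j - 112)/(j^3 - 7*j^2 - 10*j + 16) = (j + 7)/(j - 1)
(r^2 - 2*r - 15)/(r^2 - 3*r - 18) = (r - 5)/(r - 6)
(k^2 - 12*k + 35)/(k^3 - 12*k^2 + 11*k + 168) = (k - 5)/(k^2 - 5*k - 24)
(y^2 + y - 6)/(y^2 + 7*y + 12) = (y - 2)/(y + 4)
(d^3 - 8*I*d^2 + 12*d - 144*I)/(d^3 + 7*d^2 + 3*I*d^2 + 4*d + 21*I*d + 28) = (d^2 - 12*I*d - 36)/(d^2 + d*(7 - I) - 7*I)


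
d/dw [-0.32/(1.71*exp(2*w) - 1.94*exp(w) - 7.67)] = (1.0944*exp(w) - 0.6208)*exp(w)/(-1.71*exp(2*w) + 1.94*exp(w) + 7.67)^2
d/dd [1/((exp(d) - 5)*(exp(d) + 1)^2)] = ((5 - exp(d))*(exp(d) + 1) - 2*(exp(d) - 5)^2)*exp(d)/((exp(d) - 5)^3*(exp(d) + 1)^3)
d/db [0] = 0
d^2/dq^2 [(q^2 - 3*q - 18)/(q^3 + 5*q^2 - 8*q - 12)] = 2*(q^6 - 9*q^5 - 129*q^4 - 695*q^3 - 954*q^2 + 972*q - 1800)/(q^9 + 15*q^8 + 51*q^7 - 151*q^6 - 768*q^5 + 636*q^4 + 2800*q^3 - 144*q^2 - 3456*q - 1728)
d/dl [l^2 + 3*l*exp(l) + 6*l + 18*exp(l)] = 3*l*exp(l) + 2*l + 21*exp(l) + 6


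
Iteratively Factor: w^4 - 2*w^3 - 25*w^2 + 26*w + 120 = (w + 2)*(w^3 - 4*w^2 - 17*w + 60) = (w + 2)*(w + 4)*(w^2 - 8*w + 15) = (w - 3)*(w + 2)*(w + 4)*(w - 5)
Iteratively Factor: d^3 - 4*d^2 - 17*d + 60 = (d + 4)*(d^2 - 8*d + 15) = (d - 3)*(d + 4)*(d - 5)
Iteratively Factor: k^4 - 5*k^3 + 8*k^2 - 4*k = (k)*(k^3 - 5*k^2 + 8*k - 4) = k*(k - 1)*(k^2 - 4*k + 4) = k*(k - 2)*(k - 1)*(k - 2)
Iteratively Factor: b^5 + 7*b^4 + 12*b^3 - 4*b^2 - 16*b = (b + 4)*(b^4 + 3*b^3 - 4*b) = b*(b + 4)*(b^3 + 3*b^2 - 4) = b*(b - 1)*(b + 4)*(b^2 + 4*b + 4) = b*(b - 1)*(b + 2)*(b + 4)*(b + 2)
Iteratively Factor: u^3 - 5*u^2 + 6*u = (u - 2)*(u^2 - 3*u) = (u - 3)*(u - 2)*(u)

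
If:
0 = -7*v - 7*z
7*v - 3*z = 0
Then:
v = 0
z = 0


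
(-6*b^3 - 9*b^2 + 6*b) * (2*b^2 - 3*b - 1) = -12*b^5 + 45*b^3 - 9*b^2 - 6*b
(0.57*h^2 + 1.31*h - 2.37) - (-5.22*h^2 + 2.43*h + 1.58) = 5.79*h^2 - 1.12*h - 3.95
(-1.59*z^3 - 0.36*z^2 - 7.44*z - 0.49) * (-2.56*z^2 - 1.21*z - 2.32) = 4.0704*z^5 + 2.8455*z^4 + 23.1708*z^3 + 11.092*z^2 + 17.8537*z + 1.1368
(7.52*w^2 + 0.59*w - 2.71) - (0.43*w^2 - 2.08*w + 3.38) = 7.09*w^2 + 2.67*w - 6.09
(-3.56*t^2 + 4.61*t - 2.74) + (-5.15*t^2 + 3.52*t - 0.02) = -8.71*t^2 + 8.13*t - 2.76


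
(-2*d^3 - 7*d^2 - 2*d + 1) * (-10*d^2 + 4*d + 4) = 20*d^5 + 62*d^4 - 16*d^3 - 46*d^2 - 4*d + 4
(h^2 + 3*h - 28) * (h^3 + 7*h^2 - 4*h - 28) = h^5 + 10*h^4 - 11*h^3 - 236*h^2 + 28*h + 784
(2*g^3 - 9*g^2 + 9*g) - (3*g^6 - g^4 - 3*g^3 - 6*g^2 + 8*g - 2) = -3*g^6 + g^4 + 5*g^3 - 3*g^2 + g + 2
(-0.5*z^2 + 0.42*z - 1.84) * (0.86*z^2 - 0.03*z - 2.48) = -0.43*z^4 + 0.3762*z^3 - 0.355*z^2 - 0.9864*z + 4.5632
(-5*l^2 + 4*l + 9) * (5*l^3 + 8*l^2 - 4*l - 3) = -25*l^5 - 20*l^4 + 97*l^3 + 71*l^2 - 48*l - 27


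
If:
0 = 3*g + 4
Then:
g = -4/3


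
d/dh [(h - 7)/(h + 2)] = 9/(h + 2)^2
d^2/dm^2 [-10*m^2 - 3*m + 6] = -20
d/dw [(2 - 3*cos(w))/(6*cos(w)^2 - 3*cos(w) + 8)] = 6*(3*sin(w)^2 + 4*cos(w))*sin(w)/(6*sin(w)^2 + 3*cos(w) - 14)^2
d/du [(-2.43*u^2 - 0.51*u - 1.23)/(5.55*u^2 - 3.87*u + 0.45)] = (12.2346*u^2 + 11.466*u - 4.9896)/(30.8025*u^4 - 42.957*u^3 + 19.9719*u^2 - 3.483*u + 0.2025)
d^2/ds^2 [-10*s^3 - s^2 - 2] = -60*s - 2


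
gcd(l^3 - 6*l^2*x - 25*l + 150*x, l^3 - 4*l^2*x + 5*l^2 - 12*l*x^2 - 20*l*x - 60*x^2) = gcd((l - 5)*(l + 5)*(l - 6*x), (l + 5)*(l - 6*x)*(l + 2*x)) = -l^2 + 6*l*x - 5*l + 30*x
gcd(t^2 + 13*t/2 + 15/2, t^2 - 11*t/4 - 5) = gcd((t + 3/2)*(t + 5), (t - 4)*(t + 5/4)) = 1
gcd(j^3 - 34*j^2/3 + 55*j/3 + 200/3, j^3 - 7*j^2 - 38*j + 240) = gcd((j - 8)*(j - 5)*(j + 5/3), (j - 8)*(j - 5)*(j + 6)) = j^2 - 13*j + 40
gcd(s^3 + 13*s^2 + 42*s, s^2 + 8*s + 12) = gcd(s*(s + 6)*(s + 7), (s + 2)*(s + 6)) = s + 6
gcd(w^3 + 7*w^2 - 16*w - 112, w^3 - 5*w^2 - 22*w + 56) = w + 4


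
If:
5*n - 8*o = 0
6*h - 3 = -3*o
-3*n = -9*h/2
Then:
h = 16/47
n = 24/47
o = 15/47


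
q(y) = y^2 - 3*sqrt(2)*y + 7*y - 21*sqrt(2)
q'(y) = 2*y - 3*sqrt(2) + 7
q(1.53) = -23.14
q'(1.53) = 5.82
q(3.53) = -7.50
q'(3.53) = 9.82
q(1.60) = -22.73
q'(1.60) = 5.96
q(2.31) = -17.99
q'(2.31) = 7.38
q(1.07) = -25.60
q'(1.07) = 4.90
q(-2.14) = -31.02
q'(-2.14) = -1.52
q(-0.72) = -31.17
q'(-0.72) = 1.32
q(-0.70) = -31.14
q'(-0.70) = 1.36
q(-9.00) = 26.49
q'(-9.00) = -15.24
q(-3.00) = -28.97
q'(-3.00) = -3.24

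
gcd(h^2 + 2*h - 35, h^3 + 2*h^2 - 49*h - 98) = h + 7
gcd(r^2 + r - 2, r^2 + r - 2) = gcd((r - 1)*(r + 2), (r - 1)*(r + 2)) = r^2 + r - 2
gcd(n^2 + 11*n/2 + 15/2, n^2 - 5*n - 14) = 1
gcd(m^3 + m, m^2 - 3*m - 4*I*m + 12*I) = 1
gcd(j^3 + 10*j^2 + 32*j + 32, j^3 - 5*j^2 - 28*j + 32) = j + 4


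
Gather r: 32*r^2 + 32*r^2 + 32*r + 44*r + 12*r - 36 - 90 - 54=64*r^2 + 88*r - 180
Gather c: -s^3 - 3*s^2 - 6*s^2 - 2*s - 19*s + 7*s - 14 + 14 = -s^3 - 9*s^2 - 14*s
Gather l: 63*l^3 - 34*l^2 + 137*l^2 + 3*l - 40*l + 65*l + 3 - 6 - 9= 63*l^3 + 103*l^2 + 28*l - 12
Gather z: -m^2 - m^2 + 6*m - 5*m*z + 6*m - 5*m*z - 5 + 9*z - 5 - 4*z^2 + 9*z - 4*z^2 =-2*m^2 + 12*m - 8*z^2 + z*(18 - 10*m) - 10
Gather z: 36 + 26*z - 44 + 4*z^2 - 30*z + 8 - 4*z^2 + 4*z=0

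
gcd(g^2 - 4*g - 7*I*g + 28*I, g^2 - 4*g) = g - 4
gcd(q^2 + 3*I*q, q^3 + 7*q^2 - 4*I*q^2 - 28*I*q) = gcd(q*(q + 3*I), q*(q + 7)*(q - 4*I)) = q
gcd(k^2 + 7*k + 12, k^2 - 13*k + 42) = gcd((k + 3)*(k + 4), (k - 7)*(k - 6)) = 1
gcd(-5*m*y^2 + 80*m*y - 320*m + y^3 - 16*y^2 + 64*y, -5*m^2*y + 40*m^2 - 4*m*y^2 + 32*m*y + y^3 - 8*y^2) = -5*m*y + 40*m + y^2 - 8*y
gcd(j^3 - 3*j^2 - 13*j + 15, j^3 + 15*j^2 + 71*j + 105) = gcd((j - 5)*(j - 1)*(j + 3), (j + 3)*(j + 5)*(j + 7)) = j + 3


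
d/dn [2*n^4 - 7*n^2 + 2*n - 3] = 8*n^3 - 14*n + 2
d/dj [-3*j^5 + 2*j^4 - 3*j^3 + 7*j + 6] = -15*j^4 + 8*j^3 - 9*j^2 + 7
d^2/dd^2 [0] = 0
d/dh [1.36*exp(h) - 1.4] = 1.36*exp(h)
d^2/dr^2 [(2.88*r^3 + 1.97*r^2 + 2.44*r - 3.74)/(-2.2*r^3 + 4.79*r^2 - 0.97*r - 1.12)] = (2.8421709430404e-14*r^7 - 79.7684800000002*r^6 - 33.98208*r^5 + 481.87524*r^4 - 718.817342*r^3 + 552.713556*r^2 - 259.771836*r + 47.525932)/(10.648*r^9 - 69.5508*r^8 + 165.51546*r^7 - 154.970999*r^6 + 2.16191099999999*r^5 + 77.911923*r^4 - 22.031423*r^3 - 14.864304*r^2 + 3.650304*r + 1.404928)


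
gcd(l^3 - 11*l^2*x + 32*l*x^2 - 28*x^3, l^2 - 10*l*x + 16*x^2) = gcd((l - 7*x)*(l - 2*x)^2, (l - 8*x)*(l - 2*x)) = -l + 2*x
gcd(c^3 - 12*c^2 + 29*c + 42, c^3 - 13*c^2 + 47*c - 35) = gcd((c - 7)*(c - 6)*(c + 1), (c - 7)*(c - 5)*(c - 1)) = c - 7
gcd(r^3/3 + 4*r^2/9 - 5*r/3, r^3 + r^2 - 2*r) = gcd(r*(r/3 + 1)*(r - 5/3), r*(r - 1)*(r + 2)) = r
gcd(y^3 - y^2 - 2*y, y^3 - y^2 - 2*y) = y^3 - y^2 - 2*y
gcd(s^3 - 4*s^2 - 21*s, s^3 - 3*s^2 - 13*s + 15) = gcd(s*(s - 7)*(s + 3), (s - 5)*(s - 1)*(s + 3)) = s + 3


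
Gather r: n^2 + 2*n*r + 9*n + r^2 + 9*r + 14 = n^2 + 9*n + r^2 + r*(2*n + 9) + 14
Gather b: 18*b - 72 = 18*b - 72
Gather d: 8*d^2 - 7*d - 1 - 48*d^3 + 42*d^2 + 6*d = -48*d^3 + 50*d^2 - d - 1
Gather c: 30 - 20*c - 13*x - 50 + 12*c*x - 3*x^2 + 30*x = c*(12*x - 20) - 3*x^2 + 17*x - 20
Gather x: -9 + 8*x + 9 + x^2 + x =x^2 + 9*x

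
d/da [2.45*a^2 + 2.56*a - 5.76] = 4.9*a + 2.56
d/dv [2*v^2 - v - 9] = 4*v - 1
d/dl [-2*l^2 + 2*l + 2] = 2 - 4*l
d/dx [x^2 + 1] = 2*x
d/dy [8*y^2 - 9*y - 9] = 16*y - 9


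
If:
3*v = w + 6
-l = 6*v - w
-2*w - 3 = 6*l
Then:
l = 21/4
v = -15/4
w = -69/4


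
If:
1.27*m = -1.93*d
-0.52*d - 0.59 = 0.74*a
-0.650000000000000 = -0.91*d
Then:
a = -1.30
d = 0.71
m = -1.09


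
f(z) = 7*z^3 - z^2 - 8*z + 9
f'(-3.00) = 187.00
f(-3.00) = -165.00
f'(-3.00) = 187.00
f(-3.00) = -165.00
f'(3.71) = 273.63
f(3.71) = 323.01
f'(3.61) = 258.45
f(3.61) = 296.41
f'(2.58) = 126.62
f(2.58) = 101.92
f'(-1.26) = 27.86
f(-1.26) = 3.49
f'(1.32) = 25.95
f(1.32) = 12.80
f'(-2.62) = 141.39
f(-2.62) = -102.80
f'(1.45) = 33.25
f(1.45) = 16.64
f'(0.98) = 10.21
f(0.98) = 6.79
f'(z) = 21*z^2 - 2*z - 8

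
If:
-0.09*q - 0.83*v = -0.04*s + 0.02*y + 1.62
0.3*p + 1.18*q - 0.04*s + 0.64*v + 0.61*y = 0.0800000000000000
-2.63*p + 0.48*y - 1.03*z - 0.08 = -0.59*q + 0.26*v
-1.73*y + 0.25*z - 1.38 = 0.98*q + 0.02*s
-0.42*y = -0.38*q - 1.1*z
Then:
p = 0.669272880112345 - 0.133970823780971*z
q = 0.176473018003612 - 1.23567327679613*z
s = -56.793484179159*z - 91.4582924102216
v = -2.63921677407724*z - 6.38241878229801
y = 1.50105751147017*z + 0.15966606390803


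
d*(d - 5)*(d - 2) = d^3 - 7*d^2 + 10*d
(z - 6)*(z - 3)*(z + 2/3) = z^3 - 25*z^2/3 + 12*z + 12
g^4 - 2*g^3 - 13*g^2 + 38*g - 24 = (g - 3)*(g - 2)*(g - 1)*(g + 4)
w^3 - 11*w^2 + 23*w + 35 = (w - 7)*(w - 5)*(w + 1)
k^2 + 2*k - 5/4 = (k - 1/2)*(k + 5/2)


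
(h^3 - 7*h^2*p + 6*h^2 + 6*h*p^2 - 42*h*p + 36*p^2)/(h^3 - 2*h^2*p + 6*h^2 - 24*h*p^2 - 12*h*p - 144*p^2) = (h - p)/(h + 4*p)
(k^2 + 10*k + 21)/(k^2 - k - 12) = (k + 7)/(k - 4)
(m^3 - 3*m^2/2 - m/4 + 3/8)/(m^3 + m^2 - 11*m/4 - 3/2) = (m - 1/2)/(m + 2)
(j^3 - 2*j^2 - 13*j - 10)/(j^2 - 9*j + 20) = (j^2 + 3*j + 2)/(j - 4)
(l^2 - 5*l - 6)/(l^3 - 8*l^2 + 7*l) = (l^2 - 5*l - 6)/(l*(l^2 - 8*l + 7))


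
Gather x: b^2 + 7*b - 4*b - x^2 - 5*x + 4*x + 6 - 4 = b^2 + 3*b - x^2 - x + 2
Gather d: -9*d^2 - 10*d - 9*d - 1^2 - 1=-9*d^2 - 19*d - 2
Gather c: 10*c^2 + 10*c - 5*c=10*c^2 + 5*c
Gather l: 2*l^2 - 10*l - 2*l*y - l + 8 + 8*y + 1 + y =2*l^2 + l*(-2*y - 11) + 9*y + 9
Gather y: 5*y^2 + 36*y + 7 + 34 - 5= 5*y^2 + 36*y + 36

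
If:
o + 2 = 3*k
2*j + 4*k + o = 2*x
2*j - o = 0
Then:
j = 3*x/10 - 2/5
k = x/5 + 2/5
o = 3*x/5 - 4/5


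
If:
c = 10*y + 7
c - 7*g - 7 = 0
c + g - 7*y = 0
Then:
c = -273/31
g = -70/31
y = -49/31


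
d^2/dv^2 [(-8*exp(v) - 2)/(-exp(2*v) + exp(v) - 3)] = 2*(4*exp(4*v) + 8*exp(3*v) - 75*exp(2*v) + exp(v) + 39)*exp(v)/(exp(6*v) - 3*exp(5*v) + 12*exp(4*v) - 19*exp(3*v) + 36*exp(2*v) - 27*exp(v) + 27)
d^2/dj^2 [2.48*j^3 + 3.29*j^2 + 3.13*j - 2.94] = 14.88*j + 6.58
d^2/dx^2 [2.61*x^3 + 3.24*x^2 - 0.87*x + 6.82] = 15.66*x + 6.48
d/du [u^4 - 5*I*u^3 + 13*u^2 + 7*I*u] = 4*u^3 - 15*I*u^2 + 26*u + 7*I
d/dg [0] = 0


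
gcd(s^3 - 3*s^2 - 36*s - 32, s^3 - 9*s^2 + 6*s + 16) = s^2 - 7*s - 8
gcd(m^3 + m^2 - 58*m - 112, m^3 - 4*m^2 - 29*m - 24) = m - 8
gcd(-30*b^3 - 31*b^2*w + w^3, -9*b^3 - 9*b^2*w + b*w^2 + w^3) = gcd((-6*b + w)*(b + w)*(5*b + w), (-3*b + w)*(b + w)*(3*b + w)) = b + w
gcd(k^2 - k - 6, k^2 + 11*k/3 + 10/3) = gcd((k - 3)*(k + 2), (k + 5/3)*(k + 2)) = k + 2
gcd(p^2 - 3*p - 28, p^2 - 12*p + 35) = p - 7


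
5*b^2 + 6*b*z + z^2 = (b + z)*(5*b + z)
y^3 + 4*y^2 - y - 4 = (y - 1)*(y + 1)*(y + 4)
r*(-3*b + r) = -3*b*r + r^2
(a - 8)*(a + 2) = a^2 - 6*a - 16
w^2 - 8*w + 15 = (w - 5)*(w - 3)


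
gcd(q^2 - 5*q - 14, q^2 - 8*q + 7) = q - 7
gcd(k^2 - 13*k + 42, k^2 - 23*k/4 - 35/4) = k - 7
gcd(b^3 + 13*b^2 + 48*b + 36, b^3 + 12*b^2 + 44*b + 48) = b + 6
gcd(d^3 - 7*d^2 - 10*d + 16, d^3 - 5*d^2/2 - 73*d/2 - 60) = d - 8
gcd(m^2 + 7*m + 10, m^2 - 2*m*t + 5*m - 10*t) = m + 5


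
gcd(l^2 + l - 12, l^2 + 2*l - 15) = l - 3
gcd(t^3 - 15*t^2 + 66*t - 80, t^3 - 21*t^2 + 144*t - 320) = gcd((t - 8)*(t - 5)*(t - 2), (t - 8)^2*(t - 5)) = t^2 - 13*t + 40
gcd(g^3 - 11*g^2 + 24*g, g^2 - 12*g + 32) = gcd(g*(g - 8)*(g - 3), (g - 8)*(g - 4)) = g - 8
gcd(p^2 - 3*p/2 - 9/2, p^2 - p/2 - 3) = p + 3/2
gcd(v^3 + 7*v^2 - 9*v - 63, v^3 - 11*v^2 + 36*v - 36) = v - 3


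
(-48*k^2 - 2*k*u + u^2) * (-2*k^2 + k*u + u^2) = 96*k^4 - 44*k^3*u - 52*k^2*u^2 - k*u^3 + u^4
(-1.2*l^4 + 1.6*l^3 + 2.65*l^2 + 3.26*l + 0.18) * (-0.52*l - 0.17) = 0.624*l^5 - 0.628*l^4 - 1.65*l^3 - 2.1457*l^2 - 0.6478*l - 0.0306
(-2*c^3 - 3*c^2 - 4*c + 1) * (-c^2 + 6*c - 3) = 2*c^5 - 9*c^4 - 8*c^3 - 16*c^2 + 18*c - 3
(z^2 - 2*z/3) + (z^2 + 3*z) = 2*z^2 + 7*z/3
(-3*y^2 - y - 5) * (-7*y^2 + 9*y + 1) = 21*y^4 - 20*y^3 + 23*y^2 - 46*y - 5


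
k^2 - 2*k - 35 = (k - 7)*(k + 5)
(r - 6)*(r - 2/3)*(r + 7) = r^3 + r^2/3 - 128*r/3 + 28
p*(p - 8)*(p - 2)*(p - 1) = p^4 - 11*p^3 + 26*p^2 - 16*p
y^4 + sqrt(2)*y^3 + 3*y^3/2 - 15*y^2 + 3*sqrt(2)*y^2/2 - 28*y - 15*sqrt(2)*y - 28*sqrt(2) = (y - 4)*(y + 2)*(y + 7/2)*(y + sqrt(2))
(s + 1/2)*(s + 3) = s^2 + 7*s/2 + 3/2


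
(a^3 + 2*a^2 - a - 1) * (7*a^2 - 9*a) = 7*a^5 + 5*a^4 - 25*a^3 + 2*a^2 + 9*a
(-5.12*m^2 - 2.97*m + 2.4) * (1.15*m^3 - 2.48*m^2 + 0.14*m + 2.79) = -5.888*m^5 + 9.2821*m^4 + 9.4088*m^3 - 20.6526*m^2 - 7.9503*m + 6.696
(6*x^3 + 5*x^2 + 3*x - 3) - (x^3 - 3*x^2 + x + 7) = 5*x^3 + 8*x^2 + 2*x - 10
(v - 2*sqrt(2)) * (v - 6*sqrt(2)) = v^2 - 8*sqrt(2)*v + 24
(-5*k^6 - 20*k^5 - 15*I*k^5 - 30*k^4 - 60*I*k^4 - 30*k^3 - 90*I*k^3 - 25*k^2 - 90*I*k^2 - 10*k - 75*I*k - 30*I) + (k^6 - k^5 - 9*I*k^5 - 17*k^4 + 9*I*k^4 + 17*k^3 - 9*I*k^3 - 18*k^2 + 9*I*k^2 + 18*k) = -4*k^6 - 21*k^5 - 24*I*k^5 - 47*k^4 - 51*I*k^4 - 13*k^3 - 99*I*k^3 - 43*k^2 - 81*I*k^2 + 8*k - 75*I*k - 30*I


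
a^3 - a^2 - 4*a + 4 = (a - 2)*(a - 1)*(a + 2)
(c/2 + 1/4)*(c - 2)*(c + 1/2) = c^3/2 - c^2/2 - 7*c/8 - 1/4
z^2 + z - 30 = (z - 5)*(z + 6)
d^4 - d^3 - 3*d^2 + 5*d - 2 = (d - 1)^3*(d + 2)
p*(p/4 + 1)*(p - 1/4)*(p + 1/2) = p^4/4 + 17*p^3/16 + 7*p^2/32 - p/8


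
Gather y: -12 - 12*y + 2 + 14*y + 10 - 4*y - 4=-2*y - 4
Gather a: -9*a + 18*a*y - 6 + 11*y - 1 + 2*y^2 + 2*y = a*(18*y - 9) + 2*y^2 + 13*y - 7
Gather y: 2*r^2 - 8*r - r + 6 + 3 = 2*r^2 - 9*r + 9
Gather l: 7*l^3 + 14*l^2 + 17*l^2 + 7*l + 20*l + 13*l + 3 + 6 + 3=7*l^3 + 31*l^2 + 40*l + 12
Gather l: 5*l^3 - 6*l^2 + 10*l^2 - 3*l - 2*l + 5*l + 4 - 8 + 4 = 5*l^3 + 4*l^2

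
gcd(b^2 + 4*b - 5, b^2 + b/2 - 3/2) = b - 1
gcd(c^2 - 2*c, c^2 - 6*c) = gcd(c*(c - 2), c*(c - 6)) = c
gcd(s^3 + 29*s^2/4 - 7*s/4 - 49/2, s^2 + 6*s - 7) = s + 7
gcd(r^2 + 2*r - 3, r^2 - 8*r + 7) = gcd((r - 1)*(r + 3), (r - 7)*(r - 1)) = r - 1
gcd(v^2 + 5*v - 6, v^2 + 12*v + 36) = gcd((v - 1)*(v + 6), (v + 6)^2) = v + 6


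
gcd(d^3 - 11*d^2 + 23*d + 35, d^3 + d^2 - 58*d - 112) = 1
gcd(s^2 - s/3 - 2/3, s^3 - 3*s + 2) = s - 1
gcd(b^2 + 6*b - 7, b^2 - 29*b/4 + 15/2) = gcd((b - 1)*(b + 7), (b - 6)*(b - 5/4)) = 1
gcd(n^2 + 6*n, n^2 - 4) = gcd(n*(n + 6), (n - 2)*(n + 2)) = 1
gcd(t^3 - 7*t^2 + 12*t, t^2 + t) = t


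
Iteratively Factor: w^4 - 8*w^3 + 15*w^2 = (w - 3)*(w^3 - 5*w^2) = w*(w - 3)*(w^2 - 5*w) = w^2*(w - 3)*(w - 5)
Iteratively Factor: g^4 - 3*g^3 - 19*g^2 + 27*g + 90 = (g - 3)*(g^3 - 19*g - 30) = (g - 3)*(g + 3)*(g^2 - 3*g - 10) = (g - 5)*(g - 3)*(g + 3)*(g + 2)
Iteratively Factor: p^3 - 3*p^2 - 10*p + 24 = (p - 2)*(p^2 - p - 12) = (p - 4)*(p - 2)*(p + 3)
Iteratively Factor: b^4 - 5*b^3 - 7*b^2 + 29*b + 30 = (b - 5)*(b^3 - 7*b - 6) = (b - 5)*(b + 2)*(b^2 - 2*b - 3) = (b - 5)*(b + 1)*(b + 2)*(b - 3)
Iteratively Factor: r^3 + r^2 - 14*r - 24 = (r + 2)*(r^2 - r - 12) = (r + 2)*(r + 3)*(r - 4)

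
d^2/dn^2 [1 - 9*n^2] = -18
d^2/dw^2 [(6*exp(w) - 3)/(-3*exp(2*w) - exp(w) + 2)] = (-54*exp(4*w) + 126*exp(3*w) - 189*exp(2*w) + 63*exp(w) - 18)*exp(w)/(27*exp(6*w) + 27*exp(5*w) - 45*exp(4*w) - 35*exp(3*w) + 30*exp(2*w) + 12*exp(w) - 8)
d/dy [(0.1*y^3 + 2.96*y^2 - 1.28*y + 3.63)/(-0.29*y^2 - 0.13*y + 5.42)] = (-0.029*y^4 - 0.026*y^3 + 0.87*y^2 + 34.1918*y - 6.4657)/(0.0841*y^4 + 0.0754*y^3 - 3.1267*y^2 - 1.4092*y + 29.3764)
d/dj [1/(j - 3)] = -1/(j - 3)^2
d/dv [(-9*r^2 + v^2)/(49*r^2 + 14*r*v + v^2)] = 2*r*(9*r + 7*v)/(343*r^3 + 147*r^2*v + 21*r*v^2 + v^3)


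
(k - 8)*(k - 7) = k^2 - 15*k + 56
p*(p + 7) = p^2 + 7*p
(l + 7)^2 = l^2 + 14*l + 49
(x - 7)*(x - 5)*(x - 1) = x^3 - 13*x^2 + 47*x - 35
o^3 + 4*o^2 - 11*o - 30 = (o - 3)*(o + 2)*(o + 5)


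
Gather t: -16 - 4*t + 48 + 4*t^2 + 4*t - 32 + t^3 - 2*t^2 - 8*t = t^3 + 2*t^2 - 8*t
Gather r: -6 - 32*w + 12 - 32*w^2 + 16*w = -32*w^2 - 16*w + 6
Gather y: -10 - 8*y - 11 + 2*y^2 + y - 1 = 2*y^2 - 7*y - 22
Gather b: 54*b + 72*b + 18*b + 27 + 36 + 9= 144*b + 72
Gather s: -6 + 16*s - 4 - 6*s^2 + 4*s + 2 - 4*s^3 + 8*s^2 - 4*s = -4*s^3 + 2*s^2 + 16*s - 8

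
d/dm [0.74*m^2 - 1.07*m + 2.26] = 1.48*m - 1.07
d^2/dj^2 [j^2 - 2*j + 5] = 2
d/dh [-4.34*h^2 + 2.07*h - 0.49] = 2.07 - 8.68*h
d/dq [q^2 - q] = 2*q - 1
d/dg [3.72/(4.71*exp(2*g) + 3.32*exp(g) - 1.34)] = (-35.0424*exp(g) - 12.3504)*exp(g)/(4.71*exp(2*g) + 3.32*exp(g) - 1.34)^2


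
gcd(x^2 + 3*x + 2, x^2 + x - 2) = x + 2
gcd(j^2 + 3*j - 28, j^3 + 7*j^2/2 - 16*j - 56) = j - 4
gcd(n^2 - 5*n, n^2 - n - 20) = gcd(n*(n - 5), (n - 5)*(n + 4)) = n - 5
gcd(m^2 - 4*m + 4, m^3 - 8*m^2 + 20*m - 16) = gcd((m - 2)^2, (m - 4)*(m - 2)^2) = m^2 - 4*m + 4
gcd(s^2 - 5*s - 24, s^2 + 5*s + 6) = s + 3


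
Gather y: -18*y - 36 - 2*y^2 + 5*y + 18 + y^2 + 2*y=-y^2 - 11*y - 18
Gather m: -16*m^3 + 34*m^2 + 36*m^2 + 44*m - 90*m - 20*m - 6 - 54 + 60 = -16*m^3 + 70*m^2 - 66*m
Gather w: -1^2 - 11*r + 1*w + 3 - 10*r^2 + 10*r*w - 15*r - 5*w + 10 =-10*r^2 - 26*r + w*(10*r - 4) + 12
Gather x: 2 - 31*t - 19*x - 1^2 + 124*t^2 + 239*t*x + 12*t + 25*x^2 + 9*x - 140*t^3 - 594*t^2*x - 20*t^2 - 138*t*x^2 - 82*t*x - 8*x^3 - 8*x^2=-140*t^3 + 104*t^2 - 19*t - 8*x^3 + x^2*(17 - 138*t) + x*(-594*t^2 + 157*t - 10) + 1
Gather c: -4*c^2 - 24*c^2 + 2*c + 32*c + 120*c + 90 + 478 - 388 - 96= -28*c^2 + 154*c + 84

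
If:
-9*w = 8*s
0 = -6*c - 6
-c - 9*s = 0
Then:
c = -1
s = 1/9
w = -8/81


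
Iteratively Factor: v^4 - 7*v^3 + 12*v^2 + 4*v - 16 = (v - 2)*(v^3 - 5*v^2 + 2*v + 8) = (v - 2)*(v + 1)*(v^2 - 6*v + 8) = (v - 2)^2*(v + 1)*(v - 4)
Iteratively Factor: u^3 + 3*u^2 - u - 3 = (u - 1)*(u^2 + 4*u + 3) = (u - 1)*(u + 1)*(u + 3)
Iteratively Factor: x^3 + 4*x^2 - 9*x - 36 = (x - 3)*(x^2 + 7*x + 12) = (x - 3)*(x + 3)*(x + 4)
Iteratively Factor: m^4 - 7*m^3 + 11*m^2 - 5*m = (m)*(m^3 - 7*m^2 + 11*m - 5) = m*(m - 5)*(m^2 - 2*m + 1) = m*(m - 5)*(m - 1)*(m - 1)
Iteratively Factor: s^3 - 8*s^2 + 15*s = (s - 5)*(s^2 - 3*s) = s*(s - 5)*(s - 3)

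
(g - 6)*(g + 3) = g^2 - 3*g - 18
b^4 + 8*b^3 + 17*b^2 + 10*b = b*(b + 1)*(b + 2)*(b + 5)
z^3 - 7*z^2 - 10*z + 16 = (z - 8)*(z - 1)*(z + 2)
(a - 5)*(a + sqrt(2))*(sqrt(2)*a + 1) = sqrt(2)*a^3 - 5*sqrt(2)*a^2 + 3*a^2 - 15*a + sqrt(2)*a - 5*sqrt(2)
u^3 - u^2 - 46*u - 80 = (u - 8)*(u + 2)*(u + 5)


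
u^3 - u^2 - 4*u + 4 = (u - 2)*(u - 1)*(u + 2)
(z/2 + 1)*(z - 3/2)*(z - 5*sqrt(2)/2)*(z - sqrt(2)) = z^4/2 - 7*sqrt(2)*z^3/4 + z^3/4 - 7*sqrt(2)*z^2/8 + z^2 + 5*z/4 + 21*sqrt(2)*z/4 - 15/2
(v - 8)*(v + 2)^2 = v^3 - 4*v^2 - 28*v - 32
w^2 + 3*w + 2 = (w + 1)*(w + 2)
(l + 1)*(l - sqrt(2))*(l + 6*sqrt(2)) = l^3 + l^2 + 5*sqrt(2)*l^2 - 12*l + 5*sqrt(2)*l - 12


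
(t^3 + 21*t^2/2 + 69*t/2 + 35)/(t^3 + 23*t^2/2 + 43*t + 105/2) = (t + 2)/(t + 3)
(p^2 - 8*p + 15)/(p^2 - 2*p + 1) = (p^2 - 8*p + 15)/(p^2 - 2*p + 1)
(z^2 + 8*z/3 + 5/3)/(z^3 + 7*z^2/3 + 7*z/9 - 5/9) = 3/(3*z - 1)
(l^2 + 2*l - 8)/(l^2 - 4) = (l + 4)/(l + 2)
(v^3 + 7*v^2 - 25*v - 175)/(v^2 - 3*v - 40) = (v^2 + 2*v - 35)/(v - 8)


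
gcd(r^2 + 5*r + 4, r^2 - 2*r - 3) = r + 1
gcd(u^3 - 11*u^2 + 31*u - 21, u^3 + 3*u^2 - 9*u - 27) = u - 3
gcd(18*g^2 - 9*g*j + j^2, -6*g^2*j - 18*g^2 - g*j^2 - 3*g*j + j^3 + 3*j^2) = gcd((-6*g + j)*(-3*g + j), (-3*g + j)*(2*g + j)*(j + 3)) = 3*g - j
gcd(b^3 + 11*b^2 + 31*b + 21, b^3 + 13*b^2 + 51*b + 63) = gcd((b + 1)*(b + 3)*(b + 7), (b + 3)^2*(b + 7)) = b^2 + 10*b + 21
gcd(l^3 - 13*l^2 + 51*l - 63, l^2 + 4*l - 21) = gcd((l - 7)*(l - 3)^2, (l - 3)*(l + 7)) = l - 3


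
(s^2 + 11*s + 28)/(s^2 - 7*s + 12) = (s^2 + 11*s + 28)/(s^2 - 7*s + 12)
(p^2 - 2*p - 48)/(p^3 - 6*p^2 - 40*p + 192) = 1/(p - 4)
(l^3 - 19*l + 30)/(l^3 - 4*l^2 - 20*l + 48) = (l^2 + 2*l - 15)/(l^2 - 2*l - 24)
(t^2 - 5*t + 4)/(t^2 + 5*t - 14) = (t^2 - 5*t + 4)/(t^2 + 5*t - 14)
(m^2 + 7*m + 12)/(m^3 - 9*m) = (m + 4)/(m*(m - 3))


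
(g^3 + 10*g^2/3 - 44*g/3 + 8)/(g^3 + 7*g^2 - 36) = (g - 2/3)/(g + 3)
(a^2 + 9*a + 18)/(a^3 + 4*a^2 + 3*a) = (a + 6)/(a*(a + 1))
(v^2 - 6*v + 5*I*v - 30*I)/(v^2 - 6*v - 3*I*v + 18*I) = (v + 5*I)/(v - 3*I)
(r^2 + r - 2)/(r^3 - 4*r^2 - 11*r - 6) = (-r^2 - r + 2)/(-r^3 + 4*r^2 + 11*r + 6)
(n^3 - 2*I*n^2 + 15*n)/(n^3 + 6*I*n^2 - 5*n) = (n^2 - 2*I*n + 15)/(n^2 + 6*I*n - 5)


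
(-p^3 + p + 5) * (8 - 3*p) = 3*p^4 - 8*p^3 - 3*p^2 - 7*p + 40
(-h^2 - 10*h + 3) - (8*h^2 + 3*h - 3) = -9*h^2 - 13*h + 6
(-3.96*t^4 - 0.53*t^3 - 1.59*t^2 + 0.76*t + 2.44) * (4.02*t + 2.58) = -15.9192*t^5 - 12.3474*t^4 - 7.7592*t^3 - 1.047*t^2 + 11.7696*t + 6.2952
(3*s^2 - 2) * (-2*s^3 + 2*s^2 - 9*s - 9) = -6*s^5 + 6*s^4 - 23*s^3 - 31*s^2 + 18*s + 18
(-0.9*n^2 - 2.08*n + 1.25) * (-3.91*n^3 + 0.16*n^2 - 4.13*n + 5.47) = 3.519*n^5 + 7.9888*n^4 - 1.5033*n^3 + 3.8674*n^2 - 16.5401*n + 6.8375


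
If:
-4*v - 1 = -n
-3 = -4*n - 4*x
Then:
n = 3/4 - x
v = -x/4 - 1/16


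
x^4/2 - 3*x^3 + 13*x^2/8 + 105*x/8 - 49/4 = (x/2 + 1)*(x - 7/2)^2*(x - 1)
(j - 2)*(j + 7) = j^2 + 5*j - 14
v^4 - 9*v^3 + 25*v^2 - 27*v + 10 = (v - 5)*(v - 2)*(v - 1)^2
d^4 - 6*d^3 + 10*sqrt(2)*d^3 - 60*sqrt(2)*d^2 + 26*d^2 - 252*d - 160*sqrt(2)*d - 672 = (d - 8)*(d + 2)*(d + 3*sqrt(2))*(d + 7*sqrt(2))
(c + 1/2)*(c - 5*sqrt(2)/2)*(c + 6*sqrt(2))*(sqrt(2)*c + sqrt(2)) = sqrt(2)*c^4 + 3*sqrt(2)*c^3/2 + 7*c^3 - 59*sqrt(2)*c^2/2 + 21*c^2/2 - 45*sqrt(2)*c + 7*c/2 - 15*sqrt(2)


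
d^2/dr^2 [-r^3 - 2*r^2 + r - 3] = -6*r - 4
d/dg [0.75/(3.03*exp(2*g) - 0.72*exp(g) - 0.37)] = (0.54 - 4.545*exp(g))*exp(g)/(-3.03*exp(2*g) + 0.72*exp(g) + 0.37)^2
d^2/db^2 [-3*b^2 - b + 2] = -6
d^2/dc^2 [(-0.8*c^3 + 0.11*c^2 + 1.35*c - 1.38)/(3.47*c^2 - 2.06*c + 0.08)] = (1.4210854715202e-14*c^5 + 1.4210854715202e-14*c^4 + 27.737434*c^3 - 99.090828*c^2 + 56.907816*c - 10.499792)/(41.781923*c^6 - 74.412762*c^5 + 47.065692*c^4 - 12.172952*c^3 + 1.085088*c^2 - 0.039552*c + 0.000512)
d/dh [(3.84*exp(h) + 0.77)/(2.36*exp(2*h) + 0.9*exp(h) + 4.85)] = (-9.0624*exp(2*h) - 3.6344*exp(h) + 17.931)*exp(h)/(5.5696*exp(4*h) + 4.248*exp(3*h) + 23.702*exp(2*h) + 8.73*exp(h) + 23.5225)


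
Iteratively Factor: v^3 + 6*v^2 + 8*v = (v + 2)*(v^2 + 4*v) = (v + 2)*(v + 4)*(v)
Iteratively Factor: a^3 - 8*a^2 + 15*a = (a)*(a^2 - 8*a + 15) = a*(a - 3)*(a - 5)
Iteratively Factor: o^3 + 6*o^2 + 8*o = (o)*(o^2 + 6*o + 8) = o*(o + 2)*(o + 4)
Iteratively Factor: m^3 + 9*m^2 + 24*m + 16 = (m + 1)*(m^2 + 8*m + 16) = (m + 1)*(m + 4)*(m + 4)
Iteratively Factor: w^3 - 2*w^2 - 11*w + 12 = (w - 4)*(w^2 + 2*w - 3) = (w - 4)*(w + 3)*(w - 1)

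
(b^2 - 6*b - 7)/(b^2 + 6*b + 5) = (b - 7)/(b + 5)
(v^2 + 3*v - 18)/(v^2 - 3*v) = (v + 6)/v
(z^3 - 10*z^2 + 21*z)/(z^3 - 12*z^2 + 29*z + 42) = z*(z - 3)/(z^2 - 5*z - 6)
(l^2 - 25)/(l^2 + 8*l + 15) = (l - 5)/(l + 3)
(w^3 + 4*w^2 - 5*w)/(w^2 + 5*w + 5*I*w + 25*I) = w*(w - 1)/(w + 5*I)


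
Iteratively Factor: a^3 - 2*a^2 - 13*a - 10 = (a + 2)*(a^2 - 4*a - 5) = (a - 5)*(a + 2)*(a + 1)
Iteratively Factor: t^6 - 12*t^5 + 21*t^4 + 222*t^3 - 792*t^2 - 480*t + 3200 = (t + 4)*(t^5 - 16*t^4 + 85*t^3 - 118*t^2 - 320*t + 800) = (t - 4)*(t + 4)*(t^4 - 12*t^3 + 37*t^2 + 30*t - 200) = (t - 4)^2*(t + 4)*(t^3 - 8*t^2 + 5*t + 50) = (t - 4)^2*(t + 2)*(t + 4)*(t^2 - 10*t + 25) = (t - 5)*(t - 4)^2*(t + 2)*(t + 4)*(t - 5)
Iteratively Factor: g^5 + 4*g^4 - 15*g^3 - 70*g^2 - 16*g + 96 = (g - 4)*(g^4 + 8*g^3 + 17*g^2 - 2*g - 24) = (g - 4)*(g - 1)*(g^3 + 9*g^2 + 26*g + 24) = (g - 4)*(g - 1)*(g + 3)*(g^2 + 6*g + 8) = (g - 4)*(g - 1)*(g + 3)*(g + 4)*(g + 2)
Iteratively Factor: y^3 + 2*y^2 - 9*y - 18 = (y + 3)*(y^2 - y - 6) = (y - 3)*(y + 3)*(y + 2)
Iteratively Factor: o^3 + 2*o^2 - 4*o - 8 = (o + 2)*(o^2 - 4) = (o - 2)*(o + 2)*(o + 2)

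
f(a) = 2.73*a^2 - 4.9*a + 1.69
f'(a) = 5.46*a - 4.9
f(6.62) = 88.89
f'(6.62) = 31.25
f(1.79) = 1.67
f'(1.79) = 4.87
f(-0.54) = 5.13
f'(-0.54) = -7.85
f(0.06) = 1.41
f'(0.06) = -4.57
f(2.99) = 11.45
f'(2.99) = 11.43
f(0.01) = 1.64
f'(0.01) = -4.85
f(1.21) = -0.24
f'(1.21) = 1.71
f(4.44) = 33.75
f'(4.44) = 19.34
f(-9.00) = 266.92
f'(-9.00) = -54.04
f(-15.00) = 689.44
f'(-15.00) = -86.80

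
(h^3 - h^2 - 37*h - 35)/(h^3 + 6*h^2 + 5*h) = (h - 7)/h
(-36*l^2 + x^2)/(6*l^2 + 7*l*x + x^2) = (-6*l + x)/(l + x)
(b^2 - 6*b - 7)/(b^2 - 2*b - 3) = (b - 7)/(b - 3)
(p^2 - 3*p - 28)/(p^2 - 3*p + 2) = (p^2 - 3*p - 28)/(p^2 - 3*p + 2)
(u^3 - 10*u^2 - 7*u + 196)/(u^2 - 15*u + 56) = (u^2 - 3*u - 28)/(u - 8)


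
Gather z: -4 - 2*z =-2*z - 4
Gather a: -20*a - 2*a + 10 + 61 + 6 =77 - 22*a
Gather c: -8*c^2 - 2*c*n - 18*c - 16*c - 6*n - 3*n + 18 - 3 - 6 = -8*c^2 + c*(-2*n - 34) - 9*n + 9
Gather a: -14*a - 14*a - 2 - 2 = -28*a - 4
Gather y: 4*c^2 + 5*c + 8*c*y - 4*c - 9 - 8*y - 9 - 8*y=4*c^2 + c + y*(8*c - 16) - 18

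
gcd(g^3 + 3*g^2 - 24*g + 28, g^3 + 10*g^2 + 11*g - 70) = g^2 + 5*g - 14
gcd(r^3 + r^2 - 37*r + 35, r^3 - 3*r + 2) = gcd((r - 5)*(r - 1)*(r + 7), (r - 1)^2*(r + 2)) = r - 1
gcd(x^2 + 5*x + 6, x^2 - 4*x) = 1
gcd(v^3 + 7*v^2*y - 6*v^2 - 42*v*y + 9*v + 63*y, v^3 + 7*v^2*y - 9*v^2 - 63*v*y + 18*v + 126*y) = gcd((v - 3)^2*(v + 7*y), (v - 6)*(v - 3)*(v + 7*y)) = v^2 + 7*v*y - 3*v - 21*y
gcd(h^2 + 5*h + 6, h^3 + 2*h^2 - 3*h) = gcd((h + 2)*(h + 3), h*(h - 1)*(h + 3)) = h + 3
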